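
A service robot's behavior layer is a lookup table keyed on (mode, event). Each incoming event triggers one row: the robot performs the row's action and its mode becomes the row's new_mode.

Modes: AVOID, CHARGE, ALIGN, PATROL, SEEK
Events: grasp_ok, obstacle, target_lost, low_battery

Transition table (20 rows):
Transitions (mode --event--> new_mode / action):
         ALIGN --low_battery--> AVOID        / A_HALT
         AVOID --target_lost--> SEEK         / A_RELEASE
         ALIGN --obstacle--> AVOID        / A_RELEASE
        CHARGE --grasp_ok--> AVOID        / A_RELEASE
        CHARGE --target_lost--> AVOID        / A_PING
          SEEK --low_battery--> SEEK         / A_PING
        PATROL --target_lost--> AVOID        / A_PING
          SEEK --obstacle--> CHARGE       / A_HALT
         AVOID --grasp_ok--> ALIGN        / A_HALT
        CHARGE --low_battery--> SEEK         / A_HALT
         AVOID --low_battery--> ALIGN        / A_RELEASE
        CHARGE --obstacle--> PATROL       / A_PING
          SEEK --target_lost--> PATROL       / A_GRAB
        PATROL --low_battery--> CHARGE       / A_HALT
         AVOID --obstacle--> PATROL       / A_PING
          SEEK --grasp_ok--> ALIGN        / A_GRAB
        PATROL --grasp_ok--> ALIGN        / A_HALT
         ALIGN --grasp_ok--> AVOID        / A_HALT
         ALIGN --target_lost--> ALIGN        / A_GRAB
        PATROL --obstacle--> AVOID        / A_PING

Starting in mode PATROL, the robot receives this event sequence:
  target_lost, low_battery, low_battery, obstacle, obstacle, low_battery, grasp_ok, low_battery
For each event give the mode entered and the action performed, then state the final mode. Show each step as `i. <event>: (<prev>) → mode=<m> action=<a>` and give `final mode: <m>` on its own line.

final mode: ALIGN

1. target_lost: (PATROL) → mode=AVOID action=A_PING
2. low_battery: (AVOID) → mode=ALIGN action=A_RELEASE
3. low_battery: (ALIGN) → mode=AVOID action=A_HALT
4. obstacle: (AVOID) → mode=PATROL action=A_PING
5. obstacle: (PATROL) → mode=AVOID action=A_PING
6. low_battery: (AVOID) → mode=ALIGN action=A_RELEASE
7. grasp_ok: (ALIGN) → mode=AVOID action=A_HALT
8. low_battery: (AVOID) → mode=ALIGN action=A_RELEASE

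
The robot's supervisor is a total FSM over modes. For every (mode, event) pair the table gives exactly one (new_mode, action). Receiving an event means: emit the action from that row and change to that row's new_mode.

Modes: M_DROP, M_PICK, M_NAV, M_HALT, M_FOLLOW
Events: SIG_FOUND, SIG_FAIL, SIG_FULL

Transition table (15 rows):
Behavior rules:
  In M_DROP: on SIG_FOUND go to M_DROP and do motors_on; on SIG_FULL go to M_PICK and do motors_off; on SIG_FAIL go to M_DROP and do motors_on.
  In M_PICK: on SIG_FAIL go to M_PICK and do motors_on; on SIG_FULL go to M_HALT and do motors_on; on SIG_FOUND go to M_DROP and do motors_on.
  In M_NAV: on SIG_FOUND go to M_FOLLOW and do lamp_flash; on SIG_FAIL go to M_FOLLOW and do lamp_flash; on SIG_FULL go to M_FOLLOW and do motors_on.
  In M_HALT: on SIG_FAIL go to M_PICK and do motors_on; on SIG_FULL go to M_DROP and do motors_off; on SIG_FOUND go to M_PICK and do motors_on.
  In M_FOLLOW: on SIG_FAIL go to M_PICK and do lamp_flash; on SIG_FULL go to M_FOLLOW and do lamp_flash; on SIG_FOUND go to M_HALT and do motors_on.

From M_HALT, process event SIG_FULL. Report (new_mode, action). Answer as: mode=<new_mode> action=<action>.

current mode = M_HALT; filter table to that mode:
  (M_HALT, SIG_FAIL) → (M_PICK, motors_on)
  (M_HALT, SIG_FULL) → (M_DROP, motors_off)  ← event matches
  (M_HALT, SIG_FOUND) → (M_PICK, motors_on)
event = SIG_FULL selects (M_DROP, motors_off)

mode=M_DROP action=motors_off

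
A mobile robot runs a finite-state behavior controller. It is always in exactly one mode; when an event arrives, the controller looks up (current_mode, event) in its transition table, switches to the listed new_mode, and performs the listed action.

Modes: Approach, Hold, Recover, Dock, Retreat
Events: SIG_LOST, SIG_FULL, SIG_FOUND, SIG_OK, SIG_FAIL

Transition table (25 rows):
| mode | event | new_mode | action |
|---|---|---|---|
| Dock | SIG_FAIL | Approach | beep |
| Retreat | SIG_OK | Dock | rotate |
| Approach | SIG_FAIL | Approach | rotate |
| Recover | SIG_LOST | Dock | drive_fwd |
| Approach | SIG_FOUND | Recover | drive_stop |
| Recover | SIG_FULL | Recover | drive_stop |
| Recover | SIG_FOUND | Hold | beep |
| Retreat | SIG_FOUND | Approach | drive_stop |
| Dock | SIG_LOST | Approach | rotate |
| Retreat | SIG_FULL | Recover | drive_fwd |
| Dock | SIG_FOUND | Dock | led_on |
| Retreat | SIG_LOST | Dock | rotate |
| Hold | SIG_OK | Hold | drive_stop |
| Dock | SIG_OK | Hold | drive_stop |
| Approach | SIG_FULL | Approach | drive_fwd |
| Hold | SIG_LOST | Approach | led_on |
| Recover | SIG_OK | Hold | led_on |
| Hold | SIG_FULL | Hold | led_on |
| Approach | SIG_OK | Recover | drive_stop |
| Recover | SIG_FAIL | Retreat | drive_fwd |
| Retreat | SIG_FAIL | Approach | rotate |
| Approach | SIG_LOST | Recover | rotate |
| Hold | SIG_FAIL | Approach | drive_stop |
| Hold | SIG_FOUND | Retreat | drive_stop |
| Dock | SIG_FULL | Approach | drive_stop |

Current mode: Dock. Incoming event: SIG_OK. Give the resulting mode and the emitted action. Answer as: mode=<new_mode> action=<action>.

mode=Hold action=drive_stop

current mode = Dock; filter table to that mode:
  (Dock, SIG_FAIL) → (Approach, beep)
  (Dock, SIG_LOST) → (Approach, rotate)
  (Dock, SIG_FOUND) → (Dock, led_on)
  (Dock, SIG_OK) → (Hold, drive_stop)  ← event matches
  (Dock, SIG_FULL) → (Approach, drive_stop)
event = SIG_OK selects (Hold, drive_stop)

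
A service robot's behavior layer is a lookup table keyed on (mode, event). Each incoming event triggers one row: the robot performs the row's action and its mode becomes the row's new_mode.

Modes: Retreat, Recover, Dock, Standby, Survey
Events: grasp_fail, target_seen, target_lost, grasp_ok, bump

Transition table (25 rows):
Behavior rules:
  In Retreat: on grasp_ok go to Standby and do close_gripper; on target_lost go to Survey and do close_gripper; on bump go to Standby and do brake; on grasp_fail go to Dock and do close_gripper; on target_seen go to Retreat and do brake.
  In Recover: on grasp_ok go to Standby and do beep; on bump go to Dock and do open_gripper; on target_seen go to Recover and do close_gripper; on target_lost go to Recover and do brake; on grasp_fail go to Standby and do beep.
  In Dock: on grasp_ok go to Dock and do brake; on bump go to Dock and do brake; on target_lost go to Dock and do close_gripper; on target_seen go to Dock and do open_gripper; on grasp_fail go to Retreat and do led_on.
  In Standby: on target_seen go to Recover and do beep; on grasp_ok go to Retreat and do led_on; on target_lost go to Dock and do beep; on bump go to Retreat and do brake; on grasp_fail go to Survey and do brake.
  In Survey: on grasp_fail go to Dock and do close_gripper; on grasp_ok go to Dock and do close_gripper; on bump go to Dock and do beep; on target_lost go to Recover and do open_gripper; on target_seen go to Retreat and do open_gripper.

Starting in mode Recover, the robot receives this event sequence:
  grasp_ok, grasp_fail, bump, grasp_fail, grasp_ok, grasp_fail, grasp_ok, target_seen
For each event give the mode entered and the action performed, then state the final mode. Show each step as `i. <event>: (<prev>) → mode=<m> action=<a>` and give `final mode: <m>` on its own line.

1. grasp_ok: (Recover) → mode=Standby action=beep
2. grasp_fail: (Standby) → mode=Survey action=brake
3. bump: (Survey) → mode=Dock action=beep
4. grasp_fail: (Dock) → mode=Retreat action=led_on
5. grasp_ok: (Retreat) → mode=Standby action=close_gripper
6. grasp_fail: (Standby) → mode=Survey action=brake
7. grasp_ok: (Survey) → mode=Dock action=close_gripper
8. target_seen: (Dock) → mode=Dock action=open_gripper

final mode: Dock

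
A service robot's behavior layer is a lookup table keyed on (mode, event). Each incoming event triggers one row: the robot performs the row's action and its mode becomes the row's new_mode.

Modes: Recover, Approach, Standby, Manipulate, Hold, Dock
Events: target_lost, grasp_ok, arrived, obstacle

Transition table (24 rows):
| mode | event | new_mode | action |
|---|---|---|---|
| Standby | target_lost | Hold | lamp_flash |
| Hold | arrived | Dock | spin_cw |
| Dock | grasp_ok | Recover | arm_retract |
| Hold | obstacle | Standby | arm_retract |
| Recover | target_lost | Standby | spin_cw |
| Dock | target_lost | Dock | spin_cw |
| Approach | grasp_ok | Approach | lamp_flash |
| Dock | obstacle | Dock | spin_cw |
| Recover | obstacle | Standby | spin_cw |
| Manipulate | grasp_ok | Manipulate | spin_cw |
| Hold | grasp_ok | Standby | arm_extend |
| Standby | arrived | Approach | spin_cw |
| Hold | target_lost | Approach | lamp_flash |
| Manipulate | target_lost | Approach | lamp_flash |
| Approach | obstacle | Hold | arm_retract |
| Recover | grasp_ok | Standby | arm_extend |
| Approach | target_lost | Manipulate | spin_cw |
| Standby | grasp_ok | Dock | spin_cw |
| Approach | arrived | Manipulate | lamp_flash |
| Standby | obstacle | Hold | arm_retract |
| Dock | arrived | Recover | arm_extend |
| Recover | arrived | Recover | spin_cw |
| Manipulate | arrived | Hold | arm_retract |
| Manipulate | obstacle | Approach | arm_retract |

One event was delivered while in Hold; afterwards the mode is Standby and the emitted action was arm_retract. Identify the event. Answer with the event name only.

obstacle

try target_lost: (Hold, target_lost) → (Approach, lamp_flash)
try grasp_ok: (Hold, grasp_ok) → (Standby, arm_extend)
try arrived: (Hold, arrived) → (Dock, spin_cw)
try obstacle: (Hold, obstacle) → (Standby, arm_retract)  ← matches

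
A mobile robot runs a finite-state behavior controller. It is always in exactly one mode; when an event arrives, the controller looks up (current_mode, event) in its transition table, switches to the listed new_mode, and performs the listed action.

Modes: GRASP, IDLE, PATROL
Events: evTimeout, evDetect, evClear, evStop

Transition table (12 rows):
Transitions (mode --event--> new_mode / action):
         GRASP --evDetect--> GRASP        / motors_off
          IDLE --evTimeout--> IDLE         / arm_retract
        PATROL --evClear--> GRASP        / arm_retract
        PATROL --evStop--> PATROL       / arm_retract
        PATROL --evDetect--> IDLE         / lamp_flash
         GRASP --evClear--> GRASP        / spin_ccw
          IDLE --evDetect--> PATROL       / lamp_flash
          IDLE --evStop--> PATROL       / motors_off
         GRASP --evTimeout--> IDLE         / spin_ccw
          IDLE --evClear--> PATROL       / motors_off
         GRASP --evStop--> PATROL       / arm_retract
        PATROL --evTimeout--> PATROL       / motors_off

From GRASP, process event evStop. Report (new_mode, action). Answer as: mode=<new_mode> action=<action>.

current mode = GRASP; filter table to that mode:
  (GRASP, evDetect) → (GRASP, motors_off)
  (GRASP, evClear) → (GRASP, spin_ccw)
  (GRASP, evTimeout) → (IDLE, spin_ccw)
  (GRASP, evStop) → (PATROL, arm_retract)  ← event matches
event = evStop selects (PATROL, arm_retract)

mode=PATROL action=arm_retract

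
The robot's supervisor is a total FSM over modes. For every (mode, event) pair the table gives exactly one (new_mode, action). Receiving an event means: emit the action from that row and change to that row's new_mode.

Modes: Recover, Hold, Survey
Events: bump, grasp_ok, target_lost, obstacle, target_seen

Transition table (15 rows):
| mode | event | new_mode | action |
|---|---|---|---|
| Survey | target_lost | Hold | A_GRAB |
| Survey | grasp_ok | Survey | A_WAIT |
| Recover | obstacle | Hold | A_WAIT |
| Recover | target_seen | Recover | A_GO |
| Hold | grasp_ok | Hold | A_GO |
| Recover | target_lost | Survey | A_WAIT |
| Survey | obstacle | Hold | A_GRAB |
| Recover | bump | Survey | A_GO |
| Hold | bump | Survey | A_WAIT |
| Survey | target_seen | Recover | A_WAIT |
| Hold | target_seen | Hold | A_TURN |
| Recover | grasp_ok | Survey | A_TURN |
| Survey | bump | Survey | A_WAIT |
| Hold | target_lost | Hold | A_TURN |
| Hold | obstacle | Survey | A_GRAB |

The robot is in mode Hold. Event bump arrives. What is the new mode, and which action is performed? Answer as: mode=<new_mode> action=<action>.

mode=Survey action=A_WAIT

current mode = Hold; filter table to that mode:
  (Hold, grasp_ok) → (Hold, A_GO)
  (Hold, bump) → (Survey, A_WAIT)  ← event matches
  (Hold, target_seen) → (Hold, A_TURN)
  (Hold, target_lost) → (Hold, A_TURN)
  (Hold, obstacle) → (Survey, A_GRAB)
event = bump selects (Survey, A_WAIT)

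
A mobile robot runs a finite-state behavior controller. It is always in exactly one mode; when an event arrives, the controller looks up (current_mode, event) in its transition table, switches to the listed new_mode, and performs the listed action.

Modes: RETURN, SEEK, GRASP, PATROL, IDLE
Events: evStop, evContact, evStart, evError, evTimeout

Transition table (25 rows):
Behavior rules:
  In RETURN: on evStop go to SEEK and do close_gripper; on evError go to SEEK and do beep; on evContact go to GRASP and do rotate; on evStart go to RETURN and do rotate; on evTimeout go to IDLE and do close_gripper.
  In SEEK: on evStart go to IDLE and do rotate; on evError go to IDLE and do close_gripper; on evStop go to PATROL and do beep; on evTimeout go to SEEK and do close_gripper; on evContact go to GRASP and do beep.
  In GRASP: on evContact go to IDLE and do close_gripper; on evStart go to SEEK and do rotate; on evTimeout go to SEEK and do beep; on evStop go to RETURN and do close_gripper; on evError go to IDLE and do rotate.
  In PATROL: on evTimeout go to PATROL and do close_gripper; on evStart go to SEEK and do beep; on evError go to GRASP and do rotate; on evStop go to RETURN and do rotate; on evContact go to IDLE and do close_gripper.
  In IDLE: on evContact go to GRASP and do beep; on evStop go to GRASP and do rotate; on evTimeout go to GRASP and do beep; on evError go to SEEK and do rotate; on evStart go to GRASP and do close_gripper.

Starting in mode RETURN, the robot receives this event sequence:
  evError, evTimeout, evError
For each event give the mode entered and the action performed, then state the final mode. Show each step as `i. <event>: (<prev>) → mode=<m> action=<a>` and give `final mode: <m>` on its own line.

final mode: IDLE

1. evError: (RETURN) → mode=SEEK action=beep
2. evTimeout: (SEEK) → mode=SEEK action=close_gripper
3. evError: (SEEK) → mode=IDLE action=close_gripper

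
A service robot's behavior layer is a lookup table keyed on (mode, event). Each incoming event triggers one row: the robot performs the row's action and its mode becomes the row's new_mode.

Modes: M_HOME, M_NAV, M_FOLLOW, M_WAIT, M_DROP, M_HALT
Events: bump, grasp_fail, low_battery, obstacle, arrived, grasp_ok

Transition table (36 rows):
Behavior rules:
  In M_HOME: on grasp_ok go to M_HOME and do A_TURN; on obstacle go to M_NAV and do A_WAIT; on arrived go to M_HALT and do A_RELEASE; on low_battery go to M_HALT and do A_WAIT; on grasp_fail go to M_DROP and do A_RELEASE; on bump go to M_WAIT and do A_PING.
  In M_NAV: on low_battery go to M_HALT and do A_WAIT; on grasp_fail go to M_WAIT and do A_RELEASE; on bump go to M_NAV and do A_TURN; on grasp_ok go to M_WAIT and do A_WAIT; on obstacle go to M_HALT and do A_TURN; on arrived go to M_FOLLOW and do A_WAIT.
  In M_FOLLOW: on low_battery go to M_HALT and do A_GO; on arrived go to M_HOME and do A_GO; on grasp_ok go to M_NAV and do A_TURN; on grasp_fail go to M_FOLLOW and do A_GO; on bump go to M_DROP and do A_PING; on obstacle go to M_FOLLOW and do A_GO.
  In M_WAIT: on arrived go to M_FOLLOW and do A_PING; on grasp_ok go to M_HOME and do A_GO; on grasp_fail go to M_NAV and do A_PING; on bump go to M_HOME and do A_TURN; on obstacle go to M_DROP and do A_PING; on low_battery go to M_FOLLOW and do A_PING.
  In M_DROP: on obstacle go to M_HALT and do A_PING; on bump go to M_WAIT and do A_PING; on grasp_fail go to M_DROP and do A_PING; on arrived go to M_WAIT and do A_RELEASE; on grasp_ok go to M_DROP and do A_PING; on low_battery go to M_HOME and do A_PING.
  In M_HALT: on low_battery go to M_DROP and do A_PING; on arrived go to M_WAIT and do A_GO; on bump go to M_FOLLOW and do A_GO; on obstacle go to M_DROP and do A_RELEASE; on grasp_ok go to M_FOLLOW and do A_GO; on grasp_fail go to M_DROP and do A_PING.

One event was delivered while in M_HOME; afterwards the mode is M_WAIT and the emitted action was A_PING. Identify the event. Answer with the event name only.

try bump: (M_HOME, bump) → (M_WAIT, A_PING)  ← matches
try grasp_fail: (M_HOME, grasp_fail) → (M_DROP, A_RELEASE)
try low_battery: (M_HOME, low_battery) → (M_HALT, A_WAIT)
try obstacle: (M_HOME, obstacle) → (M_NAV, A_WAIT)
try arrived: (M_HOME, arrived) → (M_HALT, A_RELEASE)
try grasp_ok: (M_HOME, grasp_ok) → (M_HOME, A_TURN)

bump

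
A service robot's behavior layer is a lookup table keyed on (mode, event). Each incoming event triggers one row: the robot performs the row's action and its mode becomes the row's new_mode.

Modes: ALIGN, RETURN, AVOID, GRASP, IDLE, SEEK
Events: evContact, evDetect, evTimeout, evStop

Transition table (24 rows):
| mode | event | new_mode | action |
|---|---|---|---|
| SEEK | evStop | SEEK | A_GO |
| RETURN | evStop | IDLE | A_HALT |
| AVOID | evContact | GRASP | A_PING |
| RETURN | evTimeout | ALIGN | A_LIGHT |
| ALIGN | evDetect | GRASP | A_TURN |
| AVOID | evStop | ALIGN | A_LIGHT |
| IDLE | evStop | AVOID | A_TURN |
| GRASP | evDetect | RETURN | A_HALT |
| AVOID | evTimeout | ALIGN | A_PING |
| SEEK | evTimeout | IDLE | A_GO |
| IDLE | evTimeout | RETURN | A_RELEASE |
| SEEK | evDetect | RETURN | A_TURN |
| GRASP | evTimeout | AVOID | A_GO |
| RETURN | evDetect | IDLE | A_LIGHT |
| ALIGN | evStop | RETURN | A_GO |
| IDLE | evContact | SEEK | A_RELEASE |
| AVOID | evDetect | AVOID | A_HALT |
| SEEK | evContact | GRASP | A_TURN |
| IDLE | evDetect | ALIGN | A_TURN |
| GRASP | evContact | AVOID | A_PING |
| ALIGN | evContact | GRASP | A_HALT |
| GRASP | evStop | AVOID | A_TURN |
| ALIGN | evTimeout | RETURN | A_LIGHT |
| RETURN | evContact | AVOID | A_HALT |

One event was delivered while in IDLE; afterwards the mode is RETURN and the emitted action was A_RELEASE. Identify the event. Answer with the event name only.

evTimeout

try evContact: (IDLE, evContact) → (SEEK, A_RELEASE)
try evDetect: (IDLE, evDetect) → (ALIGN, A_TURN)
try evTimeout: (IDLE, evTimeout) → (RETURN, A_RELEASE)  ← matches
try evStop: (IDLE, evStop) → (AVOID, A_TURN)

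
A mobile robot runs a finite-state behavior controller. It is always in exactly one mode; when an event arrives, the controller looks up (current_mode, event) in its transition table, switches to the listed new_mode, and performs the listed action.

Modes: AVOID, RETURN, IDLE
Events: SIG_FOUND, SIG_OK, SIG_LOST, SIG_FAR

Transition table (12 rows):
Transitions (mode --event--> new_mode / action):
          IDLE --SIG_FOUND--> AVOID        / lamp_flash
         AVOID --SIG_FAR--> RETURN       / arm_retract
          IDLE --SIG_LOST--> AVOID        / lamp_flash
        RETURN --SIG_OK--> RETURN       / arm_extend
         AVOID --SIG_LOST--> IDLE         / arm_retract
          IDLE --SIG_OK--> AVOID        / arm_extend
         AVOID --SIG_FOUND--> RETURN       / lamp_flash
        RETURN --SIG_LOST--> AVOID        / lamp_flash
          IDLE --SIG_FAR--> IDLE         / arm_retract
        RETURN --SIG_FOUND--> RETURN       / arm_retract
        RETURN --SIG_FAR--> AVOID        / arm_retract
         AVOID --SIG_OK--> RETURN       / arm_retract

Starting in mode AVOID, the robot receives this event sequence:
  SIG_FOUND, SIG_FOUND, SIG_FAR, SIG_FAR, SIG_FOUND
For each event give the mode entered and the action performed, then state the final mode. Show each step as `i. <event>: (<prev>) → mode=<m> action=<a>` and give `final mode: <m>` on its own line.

1. SIG_FOUND: (AVOID) → mode=RETURN action=lamp_flash
2. SIG_FOUND: (RETURN) → mode=RETURN action=arm_retract
3. SIG_FAR: (RETURN) → mode=AVOID action=arm_retract
4. SIG_FAR: (AVOID) → mode=RETURN action=arm_retract
5. SIG_FOUND: (RETURN) → mode=RETURN action=arm_retract

final mode: RETURN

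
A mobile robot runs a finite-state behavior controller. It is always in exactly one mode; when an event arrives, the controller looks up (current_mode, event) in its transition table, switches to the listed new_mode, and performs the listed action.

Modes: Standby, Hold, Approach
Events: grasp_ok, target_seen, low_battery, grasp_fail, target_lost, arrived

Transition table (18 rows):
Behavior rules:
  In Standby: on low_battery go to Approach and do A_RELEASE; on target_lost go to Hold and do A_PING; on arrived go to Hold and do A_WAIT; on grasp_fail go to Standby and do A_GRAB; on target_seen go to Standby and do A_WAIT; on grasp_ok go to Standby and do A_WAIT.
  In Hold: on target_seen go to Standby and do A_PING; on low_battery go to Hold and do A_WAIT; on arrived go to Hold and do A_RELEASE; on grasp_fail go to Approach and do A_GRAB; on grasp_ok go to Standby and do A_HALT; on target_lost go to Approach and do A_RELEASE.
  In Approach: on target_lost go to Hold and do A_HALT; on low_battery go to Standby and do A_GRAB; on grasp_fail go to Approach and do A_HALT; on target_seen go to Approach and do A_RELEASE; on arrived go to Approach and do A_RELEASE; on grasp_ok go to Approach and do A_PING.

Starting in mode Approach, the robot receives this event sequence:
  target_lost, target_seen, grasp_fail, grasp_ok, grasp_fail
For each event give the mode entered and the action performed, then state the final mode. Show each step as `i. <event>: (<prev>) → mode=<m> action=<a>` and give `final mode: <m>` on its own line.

1. target_lost: (Approach) → mode=Hold action=A_HALT
2. target_seen: (Hold) → mode=Standby action=A_PING
3. grasp_fail: (Standby) → mode=Standby action=A_GRAB
4. grasp_ok: (Standby) → mode=Standby action=A_WAIT
5. grasp_fail: (Standby) → mode=Standby action=A_GRAB

final mode: Standby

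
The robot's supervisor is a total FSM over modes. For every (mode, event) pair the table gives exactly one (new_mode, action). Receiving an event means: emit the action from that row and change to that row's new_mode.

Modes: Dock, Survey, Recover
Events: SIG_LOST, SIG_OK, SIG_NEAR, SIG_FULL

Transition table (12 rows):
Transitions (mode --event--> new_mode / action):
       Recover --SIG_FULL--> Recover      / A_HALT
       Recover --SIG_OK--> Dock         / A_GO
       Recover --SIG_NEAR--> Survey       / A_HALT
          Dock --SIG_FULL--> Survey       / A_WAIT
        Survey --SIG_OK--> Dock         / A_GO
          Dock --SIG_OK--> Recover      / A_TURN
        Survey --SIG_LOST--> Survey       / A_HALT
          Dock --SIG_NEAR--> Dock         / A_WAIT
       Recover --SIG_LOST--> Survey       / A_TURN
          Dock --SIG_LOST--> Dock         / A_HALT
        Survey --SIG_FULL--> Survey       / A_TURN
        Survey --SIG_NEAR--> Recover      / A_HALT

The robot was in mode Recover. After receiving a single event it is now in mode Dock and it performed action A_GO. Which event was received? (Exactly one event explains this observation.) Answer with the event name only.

SIG_OK

try SIG_LOST: (Recover, SIG_LOST) → (Survey, A_TURN)
try SIG_OK: (Recover, SIG_OK) → (Dock, A_GO)  ← matches
try SIG_NEAR: (Recover, SIG_NEAR) → (Survey, A_HALT)
try SIG_FULL: (Recover, SIG_FULL) → (Recover, A_HALT)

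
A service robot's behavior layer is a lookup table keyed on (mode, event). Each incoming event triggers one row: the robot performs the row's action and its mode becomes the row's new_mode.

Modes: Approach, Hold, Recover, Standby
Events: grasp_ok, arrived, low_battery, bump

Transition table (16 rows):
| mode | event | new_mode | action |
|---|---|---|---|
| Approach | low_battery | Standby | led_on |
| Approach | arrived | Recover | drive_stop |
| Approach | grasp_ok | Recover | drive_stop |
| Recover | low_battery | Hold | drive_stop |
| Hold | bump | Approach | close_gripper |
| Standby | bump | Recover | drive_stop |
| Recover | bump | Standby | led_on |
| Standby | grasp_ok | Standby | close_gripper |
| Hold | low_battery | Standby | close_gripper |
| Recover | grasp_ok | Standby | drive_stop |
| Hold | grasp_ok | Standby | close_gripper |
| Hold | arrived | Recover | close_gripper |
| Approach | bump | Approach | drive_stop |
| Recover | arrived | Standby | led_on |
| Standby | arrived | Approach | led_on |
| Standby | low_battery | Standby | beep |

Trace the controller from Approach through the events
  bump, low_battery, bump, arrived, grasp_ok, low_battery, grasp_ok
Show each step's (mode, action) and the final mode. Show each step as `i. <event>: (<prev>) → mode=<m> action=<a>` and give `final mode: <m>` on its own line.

1. bump: (Approach) → mode=Approach action=drive_stop
2. low_battery: (Approach) → mode=Standby action=led_on
3. bump: (Standby) → mode=Recover action=drive_stop
4. arrived: (Recover) → mode=Standby action=led_on
5. grasp_ok: (Standby) → mode=Standby action=close_gripper
6. low_battery: (Standby) → mode=Standby action=beep
7. grasp_ok: (Standby) → mode=Standby action=close_gripper

final mode: Standby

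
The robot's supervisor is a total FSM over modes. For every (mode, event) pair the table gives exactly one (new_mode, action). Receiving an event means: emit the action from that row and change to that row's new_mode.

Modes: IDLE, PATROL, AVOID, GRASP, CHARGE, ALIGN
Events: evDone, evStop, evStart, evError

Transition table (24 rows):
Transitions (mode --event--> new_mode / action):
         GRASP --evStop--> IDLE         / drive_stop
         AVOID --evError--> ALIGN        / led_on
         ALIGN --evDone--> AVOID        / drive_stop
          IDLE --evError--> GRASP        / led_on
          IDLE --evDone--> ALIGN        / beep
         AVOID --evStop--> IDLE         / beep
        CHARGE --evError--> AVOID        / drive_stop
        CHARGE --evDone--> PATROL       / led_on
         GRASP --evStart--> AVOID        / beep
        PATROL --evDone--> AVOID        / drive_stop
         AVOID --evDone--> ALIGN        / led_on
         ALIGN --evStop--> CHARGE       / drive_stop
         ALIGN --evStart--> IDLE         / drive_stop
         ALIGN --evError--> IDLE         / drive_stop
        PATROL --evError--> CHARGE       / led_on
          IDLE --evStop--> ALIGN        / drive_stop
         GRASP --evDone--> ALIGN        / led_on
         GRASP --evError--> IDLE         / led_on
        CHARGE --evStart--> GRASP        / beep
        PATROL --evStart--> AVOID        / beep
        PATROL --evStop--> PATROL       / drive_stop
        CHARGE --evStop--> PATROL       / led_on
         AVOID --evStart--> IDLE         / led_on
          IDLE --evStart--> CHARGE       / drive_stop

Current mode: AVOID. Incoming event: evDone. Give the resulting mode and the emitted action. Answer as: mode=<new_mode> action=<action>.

mode=ALIGN action=led_on

current mode = AVOID; filter table to that mode:
  (AVOID, evError) → (ALIGN, led_on)
  (AVOID, evStop) → (IDLE, beep)
  (AVOID, evDone) → (ALIGN, led_on)  ← event matches
  (AVOID, evStart) → (IDLE, led_on)
event = evDone selects (ALIGN, led_on)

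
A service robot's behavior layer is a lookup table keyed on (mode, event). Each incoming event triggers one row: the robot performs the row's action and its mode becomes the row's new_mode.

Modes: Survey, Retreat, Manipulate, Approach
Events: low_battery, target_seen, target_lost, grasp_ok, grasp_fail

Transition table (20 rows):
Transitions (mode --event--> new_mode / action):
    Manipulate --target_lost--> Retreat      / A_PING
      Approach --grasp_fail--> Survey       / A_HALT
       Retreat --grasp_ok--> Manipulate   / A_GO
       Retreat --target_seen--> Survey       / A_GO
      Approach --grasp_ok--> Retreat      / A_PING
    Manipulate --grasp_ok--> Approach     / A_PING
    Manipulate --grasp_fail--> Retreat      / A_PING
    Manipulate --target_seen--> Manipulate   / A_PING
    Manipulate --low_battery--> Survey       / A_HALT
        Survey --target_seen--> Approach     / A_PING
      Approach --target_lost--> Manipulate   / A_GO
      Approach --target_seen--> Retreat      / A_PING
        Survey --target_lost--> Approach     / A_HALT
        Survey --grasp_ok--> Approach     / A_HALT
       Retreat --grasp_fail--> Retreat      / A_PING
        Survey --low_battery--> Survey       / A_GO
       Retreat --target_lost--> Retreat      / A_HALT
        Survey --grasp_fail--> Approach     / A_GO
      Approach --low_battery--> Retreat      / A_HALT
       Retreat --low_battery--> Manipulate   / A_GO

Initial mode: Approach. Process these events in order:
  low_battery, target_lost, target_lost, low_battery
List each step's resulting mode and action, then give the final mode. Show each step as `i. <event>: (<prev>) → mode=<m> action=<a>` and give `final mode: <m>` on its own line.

final mode: Manipulate

1. low_battery: (Approach) → mode=Retreat action=A_HALT
2. target_lost: (Retreat) → mode=Retreat action=A_HALT
3. target_lost: (Retreat) → mode=Retreat action=A_HALT
4. low_battery: (Retreat) → mode=Manipulate action=A_GO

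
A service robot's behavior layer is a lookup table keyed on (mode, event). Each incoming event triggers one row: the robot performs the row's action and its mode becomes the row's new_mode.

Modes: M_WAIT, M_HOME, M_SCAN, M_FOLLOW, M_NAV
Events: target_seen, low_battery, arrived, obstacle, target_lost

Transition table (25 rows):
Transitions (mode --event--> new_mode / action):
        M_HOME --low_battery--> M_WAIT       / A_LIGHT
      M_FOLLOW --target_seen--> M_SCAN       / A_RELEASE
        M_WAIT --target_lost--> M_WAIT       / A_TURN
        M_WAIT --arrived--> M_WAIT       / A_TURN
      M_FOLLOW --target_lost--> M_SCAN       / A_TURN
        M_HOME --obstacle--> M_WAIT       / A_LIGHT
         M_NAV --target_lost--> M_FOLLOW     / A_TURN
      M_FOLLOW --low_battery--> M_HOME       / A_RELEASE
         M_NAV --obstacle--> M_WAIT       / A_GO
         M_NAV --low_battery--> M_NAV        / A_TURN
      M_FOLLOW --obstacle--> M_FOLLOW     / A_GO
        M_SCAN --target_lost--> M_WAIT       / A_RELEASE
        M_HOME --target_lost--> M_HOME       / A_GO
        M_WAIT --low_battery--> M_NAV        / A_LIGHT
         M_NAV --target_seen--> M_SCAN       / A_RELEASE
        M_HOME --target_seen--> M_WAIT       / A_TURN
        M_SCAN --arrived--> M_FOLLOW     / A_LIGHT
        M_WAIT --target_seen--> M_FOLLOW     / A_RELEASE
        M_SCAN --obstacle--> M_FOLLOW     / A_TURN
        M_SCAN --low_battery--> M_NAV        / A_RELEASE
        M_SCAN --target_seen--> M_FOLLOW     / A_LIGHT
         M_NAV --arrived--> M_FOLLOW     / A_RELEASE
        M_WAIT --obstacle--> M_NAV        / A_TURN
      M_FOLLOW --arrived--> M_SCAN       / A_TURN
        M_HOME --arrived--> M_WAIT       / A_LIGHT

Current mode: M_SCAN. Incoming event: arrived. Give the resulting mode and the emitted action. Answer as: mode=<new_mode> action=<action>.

mode=M_FOLLOW action=A_LIGHT

current mode = M_SCAN; filter table to that mode:
  (M_SCAN, target_lost) → (M_WAIT, A_RELEASE)
  (M_SCAN, arrived) → (M_FOLLOW, A_LIGHT)  ← event matches
  (M_SCAN, obstacle) → (M_FOLLOW, A_TURN)
  (M_SCAN, low_battery) → (M_NAV, A_RELEASE)
  (M_SCAN, target_seen) → (M_FOLLOW, A_LIGHT)
event = arrived selects (M_FOLLOW, A_LIGHT)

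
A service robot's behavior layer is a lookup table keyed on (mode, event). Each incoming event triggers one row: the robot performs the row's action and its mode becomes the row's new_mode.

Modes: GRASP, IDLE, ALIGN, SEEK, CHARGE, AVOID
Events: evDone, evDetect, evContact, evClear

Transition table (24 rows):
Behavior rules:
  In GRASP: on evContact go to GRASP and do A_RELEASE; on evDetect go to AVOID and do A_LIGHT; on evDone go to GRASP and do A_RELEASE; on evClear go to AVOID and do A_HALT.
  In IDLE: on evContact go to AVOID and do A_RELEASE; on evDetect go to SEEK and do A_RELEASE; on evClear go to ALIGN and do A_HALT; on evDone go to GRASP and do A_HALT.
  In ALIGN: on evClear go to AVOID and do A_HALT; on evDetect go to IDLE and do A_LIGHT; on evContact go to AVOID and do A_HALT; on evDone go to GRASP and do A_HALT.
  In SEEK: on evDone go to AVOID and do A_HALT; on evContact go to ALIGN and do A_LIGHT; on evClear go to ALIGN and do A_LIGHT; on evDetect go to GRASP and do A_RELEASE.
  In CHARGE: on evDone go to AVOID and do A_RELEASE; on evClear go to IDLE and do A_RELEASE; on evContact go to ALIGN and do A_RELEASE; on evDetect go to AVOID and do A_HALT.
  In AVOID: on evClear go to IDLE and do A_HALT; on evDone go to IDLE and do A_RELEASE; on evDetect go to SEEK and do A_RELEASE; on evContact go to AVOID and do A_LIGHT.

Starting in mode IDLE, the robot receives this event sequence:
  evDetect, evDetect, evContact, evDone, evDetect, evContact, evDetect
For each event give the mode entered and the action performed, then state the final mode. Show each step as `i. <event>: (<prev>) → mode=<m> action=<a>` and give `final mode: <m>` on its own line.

1. evDetect: (IDLE) → mode=SEEK action=A_RELEASE
2. evDetect: (SEEK) → mode=GRASP action=A_RELEASE
3. evContact: (GRASP) → mode=GRASP action=A_RELEASE
4. evDone: (GRASP) → mode=GRASP action=A_RELEASE
5. evDetect: (GRASP) → mode=AVOID action=A_LIGHT
6. evContact: (AVOID) → mode=AVOID action=A_LIGHT
7. evDetect: (AVOID) → mode=SEEK action=A_RELEASE

final mode: SEEK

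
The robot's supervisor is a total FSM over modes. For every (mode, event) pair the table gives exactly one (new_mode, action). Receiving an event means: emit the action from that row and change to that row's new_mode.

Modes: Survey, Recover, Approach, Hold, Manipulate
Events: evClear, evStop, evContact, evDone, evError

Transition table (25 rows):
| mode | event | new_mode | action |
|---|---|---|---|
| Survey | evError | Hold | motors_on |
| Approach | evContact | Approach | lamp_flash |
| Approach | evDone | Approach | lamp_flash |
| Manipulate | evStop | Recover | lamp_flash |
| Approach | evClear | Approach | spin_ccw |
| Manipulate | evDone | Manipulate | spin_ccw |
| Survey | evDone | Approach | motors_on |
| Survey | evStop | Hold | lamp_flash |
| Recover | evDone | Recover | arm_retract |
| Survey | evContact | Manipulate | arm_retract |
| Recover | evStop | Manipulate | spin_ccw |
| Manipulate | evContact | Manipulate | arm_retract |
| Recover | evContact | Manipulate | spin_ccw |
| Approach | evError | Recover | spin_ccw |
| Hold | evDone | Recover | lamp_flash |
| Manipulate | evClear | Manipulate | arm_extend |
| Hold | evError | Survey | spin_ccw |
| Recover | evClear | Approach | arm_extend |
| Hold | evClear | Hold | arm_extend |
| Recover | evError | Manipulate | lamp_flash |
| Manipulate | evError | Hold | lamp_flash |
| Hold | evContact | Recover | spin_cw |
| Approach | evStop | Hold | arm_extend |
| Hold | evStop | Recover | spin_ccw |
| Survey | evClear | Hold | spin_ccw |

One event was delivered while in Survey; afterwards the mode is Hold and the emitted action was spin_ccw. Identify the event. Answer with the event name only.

evClear

try evClear: (Survey, evClear) → (Hold, spin_ccw)  ← matches
try evStop: (Survey, evStop) → (Hold, lamp_flash)
try evContact: (Survey, evContact) → (Manipulate, arm_retract)
try evDone: (Survey, evDone) → (Approach, motors_on)
try evError: (Survey, evError) → (Hold, motors_on)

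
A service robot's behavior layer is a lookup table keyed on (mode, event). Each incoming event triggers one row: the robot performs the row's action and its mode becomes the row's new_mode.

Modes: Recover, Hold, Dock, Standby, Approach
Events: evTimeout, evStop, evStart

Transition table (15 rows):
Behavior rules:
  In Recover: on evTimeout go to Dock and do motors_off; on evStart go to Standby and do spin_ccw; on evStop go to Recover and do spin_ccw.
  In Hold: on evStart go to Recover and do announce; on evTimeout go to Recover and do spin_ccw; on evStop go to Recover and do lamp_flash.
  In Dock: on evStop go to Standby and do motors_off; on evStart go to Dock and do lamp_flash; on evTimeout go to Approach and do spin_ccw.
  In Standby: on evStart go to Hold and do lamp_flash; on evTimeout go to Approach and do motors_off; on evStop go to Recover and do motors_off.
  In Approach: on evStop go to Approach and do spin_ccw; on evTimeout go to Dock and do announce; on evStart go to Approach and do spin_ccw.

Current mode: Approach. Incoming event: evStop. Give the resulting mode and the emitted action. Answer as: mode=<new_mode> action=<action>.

mode=Approach action=spin_ccw

current mode = Approach; filter table to that mode:
  (Approach, evStop) → (Approach, spin_ccw)  ← event matches
  (Approach, evTimeout) → (Dock, announce)
  (Approach, evStart) → (Approach, spin_ccw)
event = evStop selects (Approach, spin_ccw)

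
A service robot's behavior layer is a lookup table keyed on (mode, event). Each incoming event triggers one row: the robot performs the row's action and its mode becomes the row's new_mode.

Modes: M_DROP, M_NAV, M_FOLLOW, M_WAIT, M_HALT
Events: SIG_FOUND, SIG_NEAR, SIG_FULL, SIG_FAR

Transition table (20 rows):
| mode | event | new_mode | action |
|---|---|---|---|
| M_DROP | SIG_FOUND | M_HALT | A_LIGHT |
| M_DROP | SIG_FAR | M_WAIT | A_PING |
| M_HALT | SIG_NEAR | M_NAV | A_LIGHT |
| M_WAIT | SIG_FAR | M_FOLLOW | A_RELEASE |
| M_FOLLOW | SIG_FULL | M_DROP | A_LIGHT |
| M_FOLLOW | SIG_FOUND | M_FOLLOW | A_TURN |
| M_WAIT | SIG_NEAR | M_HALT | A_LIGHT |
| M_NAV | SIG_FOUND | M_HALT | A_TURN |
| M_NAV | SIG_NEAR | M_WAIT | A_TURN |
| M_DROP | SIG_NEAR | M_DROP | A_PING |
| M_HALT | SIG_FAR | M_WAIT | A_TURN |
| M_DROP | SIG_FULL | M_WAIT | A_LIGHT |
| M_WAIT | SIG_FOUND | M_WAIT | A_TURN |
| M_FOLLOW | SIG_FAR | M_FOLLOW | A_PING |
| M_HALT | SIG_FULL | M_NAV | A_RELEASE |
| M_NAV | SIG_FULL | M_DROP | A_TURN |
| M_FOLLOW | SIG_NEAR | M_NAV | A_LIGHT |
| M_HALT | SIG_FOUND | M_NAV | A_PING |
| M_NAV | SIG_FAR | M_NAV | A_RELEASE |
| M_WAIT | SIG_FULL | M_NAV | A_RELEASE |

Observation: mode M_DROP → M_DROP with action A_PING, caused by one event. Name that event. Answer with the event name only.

try SIG_FOUND: (M_DROP, SIG_FOUND) → (M_HALT, A_LIGHT)
try SIG_NEAR: (M_DROP, SIG_NEAR) → (M_DROP, A_PING)  ← matches
try SIG_FULL: (M_DROP, SIG_FULL) → (M_WAIT, A_LIGHT)
try SIG_FAR: (M_DROP, SIG_FAR) → (M_WAIT, A_PING)

SIG_NEAR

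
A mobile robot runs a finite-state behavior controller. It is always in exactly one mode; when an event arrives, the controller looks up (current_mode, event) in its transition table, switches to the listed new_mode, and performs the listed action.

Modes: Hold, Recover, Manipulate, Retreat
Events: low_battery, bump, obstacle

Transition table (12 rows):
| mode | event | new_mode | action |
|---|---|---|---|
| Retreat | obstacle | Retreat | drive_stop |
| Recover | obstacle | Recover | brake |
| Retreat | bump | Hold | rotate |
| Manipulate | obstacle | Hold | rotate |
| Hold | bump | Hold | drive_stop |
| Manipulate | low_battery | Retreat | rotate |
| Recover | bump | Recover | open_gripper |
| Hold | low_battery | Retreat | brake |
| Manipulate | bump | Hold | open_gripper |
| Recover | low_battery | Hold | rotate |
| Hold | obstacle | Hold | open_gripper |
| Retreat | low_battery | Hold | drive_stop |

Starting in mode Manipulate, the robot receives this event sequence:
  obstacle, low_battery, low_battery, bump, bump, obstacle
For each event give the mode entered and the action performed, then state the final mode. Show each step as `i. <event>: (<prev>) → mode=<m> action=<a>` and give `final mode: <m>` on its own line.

final mode: Hold

1. obstacle: (Manipulate) → mode=Hold action=rotate
2. low_battery: (Hold) → mode=Retreat action=brake
3. low_battery: (Retreat) → mode=Hold action=drive_stop
4. bump: (Hold) → mode=Hold action=drive_stop
5. bump: (Hold) → mode=Hold action=drive_stop
6. obstacle: (Hold) → mode=Hold action=open_gripper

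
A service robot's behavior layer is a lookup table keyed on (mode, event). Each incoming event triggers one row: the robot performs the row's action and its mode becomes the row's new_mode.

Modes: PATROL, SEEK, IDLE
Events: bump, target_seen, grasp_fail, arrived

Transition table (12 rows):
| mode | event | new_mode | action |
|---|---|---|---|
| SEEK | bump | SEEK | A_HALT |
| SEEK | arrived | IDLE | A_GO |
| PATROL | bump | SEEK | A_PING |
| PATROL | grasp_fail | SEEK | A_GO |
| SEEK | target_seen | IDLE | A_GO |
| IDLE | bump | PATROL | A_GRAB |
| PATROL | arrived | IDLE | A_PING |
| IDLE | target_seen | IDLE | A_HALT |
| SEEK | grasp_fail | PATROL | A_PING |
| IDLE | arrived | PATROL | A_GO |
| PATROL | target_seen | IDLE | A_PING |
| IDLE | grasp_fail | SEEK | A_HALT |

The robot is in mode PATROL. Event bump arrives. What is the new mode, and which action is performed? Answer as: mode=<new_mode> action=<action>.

mode=SEEK action=A_PING

current mode = PATROL; filter table to that mode:
  (PATROL, bump) → (SEEK, A_PING)  ← event matches
  (PATROL, grasp_fail) → (SEEK, A_GO)
  (PATROL, arrived) → (IDLE, A_PING)
  (PATROL, target_seen) → (IDLE, A_PING)
event = bump selects (SEEK, A_PING)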